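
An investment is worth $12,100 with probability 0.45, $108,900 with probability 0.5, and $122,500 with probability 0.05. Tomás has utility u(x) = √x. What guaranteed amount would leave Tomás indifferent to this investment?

$53,824

E[u] = 0.45·√12100 + 0.5·√108900 + 0.05·√122500 = 0.45·110 + 0.5·330 + 0.05·350 = 232
CE = (232)² = 53824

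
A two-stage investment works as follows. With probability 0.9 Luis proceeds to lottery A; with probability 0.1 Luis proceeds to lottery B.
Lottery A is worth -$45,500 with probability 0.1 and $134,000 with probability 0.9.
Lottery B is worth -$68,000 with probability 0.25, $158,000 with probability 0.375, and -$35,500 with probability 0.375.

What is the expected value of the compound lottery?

EV(A) = 0.1 × (-45500) + 0.9 × 134000 = -4550 + 120600 = 116050
EV(B) = 0.25 × (-68000) + 0.375 × 158000 + 0.375 × (-35500) = -17000 + 59250 − 13312.5 = 28937.5
Overall = 0.9 × 116050 + 0.1 × 28937.5 = 104445 + 2893.75 = 107338.75

$107,338.75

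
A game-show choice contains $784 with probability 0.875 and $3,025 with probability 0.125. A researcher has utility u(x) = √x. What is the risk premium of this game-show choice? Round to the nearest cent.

$79.73

E[u] = 0.875·√784 + 0.125·√3025 = 0.875·28 + 0.125·55 = 31.375
CE = (31.375)² = 984.390625
Risk premium = EV − CE = 1064.125 − 984.390625 = 79.734375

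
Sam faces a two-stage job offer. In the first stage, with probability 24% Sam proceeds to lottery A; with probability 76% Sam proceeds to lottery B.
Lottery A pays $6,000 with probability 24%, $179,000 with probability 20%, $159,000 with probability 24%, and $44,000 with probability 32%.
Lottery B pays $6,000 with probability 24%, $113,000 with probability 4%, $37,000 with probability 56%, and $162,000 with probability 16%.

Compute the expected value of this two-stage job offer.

$61,451.20

EV(A) = 0.24 × 6000 + 0.2 × 179000 + 0.24 × 159000 + 0.32 × 44000 = 1440 + 35800 + 38160 + 14080 = 89480
EV(B) = 0.24 × 6000 + 0.04 × 113000 + 0.56 × 37000 + 0.16 × 162000 = 1440 + 4520 + 20720 + 25920 = 52600
Overall = 0.24 × 89480 + 0.76 × 52600 = 21475.2 + 39976 = 61451.2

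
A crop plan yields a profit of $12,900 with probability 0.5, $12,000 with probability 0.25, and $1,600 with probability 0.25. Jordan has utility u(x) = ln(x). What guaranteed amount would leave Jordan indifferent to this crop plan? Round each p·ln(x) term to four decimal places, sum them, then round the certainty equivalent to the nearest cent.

$7,518.34

E[u] = 0.5·ln(12900) + 0.25·ln(12000) + 0.25·ln(1600) = 4.7325 + 2.3482 + 1.8444 = 8.9251
CE = e^8.9251 ≈ 7518.34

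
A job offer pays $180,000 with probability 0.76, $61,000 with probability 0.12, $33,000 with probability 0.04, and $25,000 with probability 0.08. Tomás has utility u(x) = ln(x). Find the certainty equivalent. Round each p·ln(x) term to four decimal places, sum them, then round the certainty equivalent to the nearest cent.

$126,121.37

E[u] = 0.76·ln(180000) + 0.12·ln(61000) + 0.04·ln(33000) + 0.08·ln(25000) = 9.1965 + 1.3222 + 0.4162 + 0.8101 = 11.7450
CE = e^11.7450 ≈ 126121.37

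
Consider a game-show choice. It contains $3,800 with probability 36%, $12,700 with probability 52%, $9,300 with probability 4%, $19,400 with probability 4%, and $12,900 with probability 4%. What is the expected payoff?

$9,636

EV = 0.36 × 3800 + 0.52 × 12700 + 0.04 × 9300 + 0.04 × 19400 + 0.04 × 12900 = 1368 + 6604 + 372 + 776 + 516 = 9636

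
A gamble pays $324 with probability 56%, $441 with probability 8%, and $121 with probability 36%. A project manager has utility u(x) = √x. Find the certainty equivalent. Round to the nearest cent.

$247.12

E[u] = 0.56·√324 + 0.08·√441 + 0.36·√121 = 0.56·18 + 0.08·21 + 0.36·11 = 15.72
CE = (15.72)² = 247.1184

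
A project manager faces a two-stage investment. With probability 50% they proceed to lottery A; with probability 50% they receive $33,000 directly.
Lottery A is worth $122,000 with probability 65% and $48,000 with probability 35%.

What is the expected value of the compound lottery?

EV(A) = 0.65 × 122000 + 0.35 × 48000 = 79300 + 16800 = 96100
Branch B: 33000 (certain)
Overall = 0.5 × 96100 + 0.5 × 33000 = 48050 + 16500 = 64550

$64,550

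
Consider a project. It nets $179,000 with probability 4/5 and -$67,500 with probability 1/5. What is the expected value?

$129,700

EV = 4/5 × 179000 + 1/5 × (-67500) = 143200 − 13500 = 129700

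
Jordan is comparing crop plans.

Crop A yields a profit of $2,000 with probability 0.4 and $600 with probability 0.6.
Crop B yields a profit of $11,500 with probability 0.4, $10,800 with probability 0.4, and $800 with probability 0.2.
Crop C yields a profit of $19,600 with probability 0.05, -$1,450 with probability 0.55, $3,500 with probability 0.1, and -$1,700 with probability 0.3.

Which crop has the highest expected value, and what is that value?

Crop B ($9,080)

Crop A = 0.4 × 2000 + 0.6 × 600 = 800 + 360 = 1160
Crop B = 0.4 × 11500 + 0.4 × 10800 + 0.2 × 800 = 4600 + 4320 + 160 = 9080
Crop C = 0.05 × 19600 + 0.55 × (-1450) + 0.1 × 3500 + 0.3 × (-1700) = 980 − 797.5 + 350 − 510 = 22.5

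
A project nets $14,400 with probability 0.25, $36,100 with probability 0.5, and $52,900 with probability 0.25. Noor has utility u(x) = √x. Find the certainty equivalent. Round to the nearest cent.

E[u] = 0.25·√14400 + 0.5·√36100 + 0.25·√52900 = 0.25·120 + 0.5·190 + 0.25·230 = 182.5
CE = (182.5)² = 33306.25

$33,306.25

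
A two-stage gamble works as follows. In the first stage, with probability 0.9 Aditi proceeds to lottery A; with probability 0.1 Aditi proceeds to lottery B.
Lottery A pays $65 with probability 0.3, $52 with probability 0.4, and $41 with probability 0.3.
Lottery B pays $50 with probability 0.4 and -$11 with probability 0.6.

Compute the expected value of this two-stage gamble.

EV(A) = 0.3 × 65 + 0.4 × 52 + 0.3 × 41 = 19.5 + 20.8 + 12.3 = 52.6
EV(B) = 0.4 × 50 + 0.6 × (-11) = 20 − 6.6 = 13.4
Overall = 0.9 × 52.6 + 0.1 × 13.4 = 47.34 + 1.34 = 48.68

$48.68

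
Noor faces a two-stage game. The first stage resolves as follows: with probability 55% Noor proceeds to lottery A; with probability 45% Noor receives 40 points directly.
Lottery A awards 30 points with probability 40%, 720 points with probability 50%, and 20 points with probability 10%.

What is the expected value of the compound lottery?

223.7 points

EV(A) = 0.4 × 30 + 0.5 × 720 + 0.1 × 20 = 12 + 360 + 2 = 374
Branch B: 40 (certain)
Overall = 0.55 × 374 + 0.45 × 40 = 205.7 + 18 = 223.7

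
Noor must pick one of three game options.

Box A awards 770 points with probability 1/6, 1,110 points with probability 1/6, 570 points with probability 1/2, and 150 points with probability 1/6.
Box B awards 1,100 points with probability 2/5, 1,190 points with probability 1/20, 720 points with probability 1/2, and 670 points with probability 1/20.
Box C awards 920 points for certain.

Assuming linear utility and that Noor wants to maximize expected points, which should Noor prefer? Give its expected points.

Box C (920 points)

Box A = 1/6 × 770 + 1/6 × 1110 + 1/2 × 570 + 1/6 × 150 = 128.3333 + 185 + 285 + 25 = 623.3333
Box B = 2/5 × 1100 + 1/20 × 1190 + 1/2 × 720 + 1/20 × 670 = 440 + 59.5 + 360 + 33.5 = 893
Box C: 920 (certain)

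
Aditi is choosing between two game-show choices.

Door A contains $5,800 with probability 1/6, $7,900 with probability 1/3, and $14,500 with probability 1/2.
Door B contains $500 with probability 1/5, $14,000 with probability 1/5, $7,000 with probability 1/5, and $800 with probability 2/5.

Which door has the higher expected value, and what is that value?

Door A = 1/6 × 5800 + 1/3 × 7900 + 1/2 × 14500 = 966.6667 + 2633.3333 + 7250 = 10850
Door B = 1/5 × 500 + 1/5 × 14000 + 1/5 × 7000 + 2/5 × 800 = 100 + 2800 + 1400 + 320 = 4620

Door A ($10,850)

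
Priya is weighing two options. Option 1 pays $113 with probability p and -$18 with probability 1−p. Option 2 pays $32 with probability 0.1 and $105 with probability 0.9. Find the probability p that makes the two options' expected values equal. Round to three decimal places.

p = 0.883

EV(Option 2) = 0.1 × 32 + 0.9 × 105 = 3.2 + 94.5 = 97.7
p·113 + (1−p)·(-18) = 97.7
131p − 18 = 97.7
p = (97.7 + 18) / 131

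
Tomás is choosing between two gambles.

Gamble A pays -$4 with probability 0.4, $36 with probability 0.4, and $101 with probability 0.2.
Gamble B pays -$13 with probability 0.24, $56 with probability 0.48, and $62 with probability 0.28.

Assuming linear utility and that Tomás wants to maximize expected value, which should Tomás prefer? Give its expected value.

Gamble A = 0.4 × (-4) + 0.4 × 36 + 0.2 × 101 = -1.6 + 14.4 + 20.2 = 33
Gamble B = 0.24 × (-13) + 0.48 × 56 + 0.28 × 62 = -3.12 + 26.88 + 17.36 = 41.12

Gamble B ($41.12)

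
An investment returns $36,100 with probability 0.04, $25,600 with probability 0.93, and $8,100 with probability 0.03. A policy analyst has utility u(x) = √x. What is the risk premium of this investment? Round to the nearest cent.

$182.19

E[u] = 0.04·√36100 + 0.93·√25600 + 0.03·√8100 = 0.04·190 + 0.93·160 + 0.03·90 = 159.1
CE = (159.1)² = 25312.81
Risk premium = EV − CE = 25495 − 25312.81 = 182.19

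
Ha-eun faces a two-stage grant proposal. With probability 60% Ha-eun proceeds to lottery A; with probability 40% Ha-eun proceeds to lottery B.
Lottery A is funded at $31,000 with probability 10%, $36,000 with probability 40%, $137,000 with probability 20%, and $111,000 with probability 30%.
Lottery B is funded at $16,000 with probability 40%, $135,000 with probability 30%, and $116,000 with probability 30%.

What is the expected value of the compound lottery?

$79,600

EV(A) = 0.1 × 31000 + 0.4 × 36000 + 0.2 × 137000 + 0.3 × 111000 = 3100 + 14400 + 27400 + 33300 = 78200
EV(B) = 0.4 × 16000 + 0.3 × 135000 + 0.3 × 116000 = 6400 + 40500 + 34800 = 81700
Overall = 0.6 × 78200 + 0.4 × 81700 = 46920 + 32680 = 79600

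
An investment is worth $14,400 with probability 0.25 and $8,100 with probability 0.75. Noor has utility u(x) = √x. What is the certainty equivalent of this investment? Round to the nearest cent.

$9,506.25

E[u] = 0.25·√14400 + 0.75·√8100 = 0.25·120 + 0.75·90 = 97.5
CE = (97.5)² = 9506.25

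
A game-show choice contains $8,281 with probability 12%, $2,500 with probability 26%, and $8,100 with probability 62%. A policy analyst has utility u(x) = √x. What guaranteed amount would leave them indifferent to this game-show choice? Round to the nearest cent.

E[u] = 0.12·√8281 + 0.26·√2500 + 0.62·√8100 = 0.12·91 + 0.26·50 + 0.62·90 = 79.72
CE = (79.72)² = 6355.2784

$6,355.28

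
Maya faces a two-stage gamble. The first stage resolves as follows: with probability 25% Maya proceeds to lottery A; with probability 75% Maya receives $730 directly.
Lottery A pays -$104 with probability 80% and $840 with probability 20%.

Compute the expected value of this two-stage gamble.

EV(A) = 0.8 × (-104) + 0.2 × 840 = -83.2 + 168 = 84.8
Branch B: 730 (certain)
Overall = 0.25 × 84.8 + 0.75 × 730 = 21.2 + 547.5 = 568.7

$568.70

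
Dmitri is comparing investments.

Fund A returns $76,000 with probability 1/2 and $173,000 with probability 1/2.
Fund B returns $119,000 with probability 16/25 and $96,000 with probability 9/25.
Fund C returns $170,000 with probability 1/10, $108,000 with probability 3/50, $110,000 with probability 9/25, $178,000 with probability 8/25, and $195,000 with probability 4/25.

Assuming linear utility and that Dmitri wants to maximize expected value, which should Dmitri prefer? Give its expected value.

Fund A = 1/2 × 76000 + 1/2 × 173000 = 38000 + 86500 = 124500
Fund B = 16/25 × 119000 + 9/25 × 96000 = 76160 + 34560 = 110720
Fund C = 1/10 × 170000 + 3/50 × 108000 + 9/25 × 110000 + 8/25 × 178000 + 4/25 × 195000 = 17000 + 6480 + 39600 + 56960 + 31200 = 151240

Fund C ($151,240)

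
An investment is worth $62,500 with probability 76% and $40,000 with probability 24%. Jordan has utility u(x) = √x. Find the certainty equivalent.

E[u] = 0.76·√62500 + 0.24·√40000 = 0.76·250 + 0.24·200 = 238
CE = (238)² = 56644

$56,644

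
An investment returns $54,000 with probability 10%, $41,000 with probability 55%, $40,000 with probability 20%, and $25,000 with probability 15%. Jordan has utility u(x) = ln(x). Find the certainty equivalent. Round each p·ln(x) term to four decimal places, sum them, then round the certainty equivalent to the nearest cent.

$38,936.99

E[u] = 0.1·ln(54000) + 0.55·ln(41000) + 0.2·ln(40000) + 0.15·ln(25000) = 1.0897 + 5.8417 + 2.1193 + 1.5190 = 10.5697
CE = e^10.5697 ≈ 38936.99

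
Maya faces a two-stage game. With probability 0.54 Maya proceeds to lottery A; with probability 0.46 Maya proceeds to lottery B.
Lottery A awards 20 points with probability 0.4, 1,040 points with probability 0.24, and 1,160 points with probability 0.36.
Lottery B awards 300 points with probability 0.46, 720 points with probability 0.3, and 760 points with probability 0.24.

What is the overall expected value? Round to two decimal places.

611.35 points

EV(A) = 0.4 × 20 + 0.24 × 1040 + 0.36 × 1160 = 8 + 249.6 + 417.6 = 675.2
EV(B) = 0.46 × 300 + 0.3 × 720 + 0.24 × 760 = 138 + 216 + 182.4 = 536.4
Overall = 0.54 × 675.2 + 0.46 × 536.4 = 364.608 + 246.744 = 611.352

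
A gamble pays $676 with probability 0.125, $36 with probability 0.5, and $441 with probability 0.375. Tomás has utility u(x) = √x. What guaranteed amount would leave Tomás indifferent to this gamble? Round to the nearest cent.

E[u] = 0.125·√676 + 0.5·√36 + 0.375·√441 = 0.125·26 + 0.5·6 + 0.375·21 = 14.125
CE = (14.125)² = 199.515625

$199.52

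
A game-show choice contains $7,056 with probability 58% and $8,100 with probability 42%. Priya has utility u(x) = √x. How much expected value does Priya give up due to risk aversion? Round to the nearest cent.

E[u] = 0.58·√7056 + 0.42·√8100 = 0.58·84 + 0.42·90 = 86.52
CE = (86.52)² = 7485.7104
Risk premium = EV − CE = 7494.48 − 7485.7104 = 8.7696

$8.77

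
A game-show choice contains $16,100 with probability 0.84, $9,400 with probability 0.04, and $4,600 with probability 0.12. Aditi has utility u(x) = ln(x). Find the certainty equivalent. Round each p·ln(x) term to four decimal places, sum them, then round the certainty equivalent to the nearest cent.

$13,557.57

E[u] = 0.84·ln(16100) + 0.04·ln(9400) + 0.12·ln(4600) = 8.1367 + 0.3659 + 1.0121 = 9.5147
CE = e^9.5147 ≈ 13557.57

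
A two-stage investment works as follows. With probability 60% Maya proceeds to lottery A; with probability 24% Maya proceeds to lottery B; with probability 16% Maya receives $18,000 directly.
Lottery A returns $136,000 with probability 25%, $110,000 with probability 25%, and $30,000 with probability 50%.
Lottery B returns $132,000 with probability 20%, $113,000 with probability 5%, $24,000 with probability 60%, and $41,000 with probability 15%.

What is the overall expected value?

EV(A) = 0.25 × 136000 + 0.25 × 110000 + 0.5 × 30000 = 34000 + 27500 + 15000 = 76500
EV(B) = 0.2 × 132000 + 0.05 × 113000 + 0.6 × 24000 + 0.15 × 41000 = 26400 + 5650 + 14400 + 6150 = 52600
Branch C: 18000 (certain)
Overall = 0.6 × 76500 + 0.24 × 52600 + 0.16 × 18000 = 45900 + 12624 + 2880 = 61404

$61,404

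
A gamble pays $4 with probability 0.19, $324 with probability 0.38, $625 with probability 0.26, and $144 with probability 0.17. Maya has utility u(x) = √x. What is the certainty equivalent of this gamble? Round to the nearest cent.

E[u] = 0.19·√4 + 0.38·√324 + 0.26·√625 + 0.17·√144 = 0.19·2 + 0.38·18 + 0.26·25 + 0.17·12 = 15.76
CE = (15.76)² = 248.3776

$248.38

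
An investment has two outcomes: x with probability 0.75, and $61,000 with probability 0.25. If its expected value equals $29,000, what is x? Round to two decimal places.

0.75·x + 0.25·61000 = 29000
0.75·x = 29000 − 15250 = 13750
x = 13750 / 0.75 = 18333.3333

x = $18,333.33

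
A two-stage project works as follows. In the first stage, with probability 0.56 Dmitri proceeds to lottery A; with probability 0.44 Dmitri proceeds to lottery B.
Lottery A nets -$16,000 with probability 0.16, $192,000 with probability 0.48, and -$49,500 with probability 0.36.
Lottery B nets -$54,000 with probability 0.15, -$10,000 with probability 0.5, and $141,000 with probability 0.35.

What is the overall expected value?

$56,146.80

EV(A) = 0.16 × (-16000) + 0.48 × 192000 + 0.36 × (-49500) = -2560 + 92160 − 17820 = 71780
EV(B) = 0.15 × (-54000) + 0.5 × (-10000) + 0.35 × 141000 = -8100 − 5000 + 49350 = 36250
Overall = 0.56 × 71780 + 0.44 × 36250 = 40196.8 + 15950 = 56146.8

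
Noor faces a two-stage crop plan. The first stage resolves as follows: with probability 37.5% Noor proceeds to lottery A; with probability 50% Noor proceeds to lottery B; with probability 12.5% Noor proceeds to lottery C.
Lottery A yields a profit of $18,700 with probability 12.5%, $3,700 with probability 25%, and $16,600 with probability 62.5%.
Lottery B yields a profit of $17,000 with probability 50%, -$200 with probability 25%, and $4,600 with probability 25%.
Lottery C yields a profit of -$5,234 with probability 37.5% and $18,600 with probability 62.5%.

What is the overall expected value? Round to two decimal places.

EV(A) = 0.125 × 18700 + 0.25 × 3700 + 0.625 × 16600 = 2337.5 + 925 + 10375 = 13637.5
EV(B) = 0.5 × 17000 + 0.25 × (-200) + 0.25 × 4600 = 8500 − 50 + 1150 = 9600
EV(C) = 0.375 × (-5234) + 0.625 × 18600 = -1962.75 + 11625 = 9662.25
Overall = 0.375 × 13637.5 + 0.5 × 9600 + 0.125 × 9662.25 = 5114.0625 + 4800 + 1207.78125 = 11121.84375

$11,121.84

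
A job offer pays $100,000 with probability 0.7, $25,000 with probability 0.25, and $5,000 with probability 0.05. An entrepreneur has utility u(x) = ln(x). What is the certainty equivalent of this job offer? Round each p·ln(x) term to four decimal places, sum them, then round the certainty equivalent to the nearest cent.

$60,876.35

E[u] = 0.7·ln(100000) + 0.25·ln(25000) + 0.05·ln(5000) = 8.0590 + 2.5317 + 0.4259 = 11.0166
CE = e^11.0166 ≈ 60876.35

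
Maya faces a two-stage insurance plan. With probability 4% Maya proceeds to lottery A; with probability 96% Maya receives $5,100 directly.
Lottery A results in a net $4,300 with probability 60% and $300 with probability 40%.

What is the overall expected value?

$5,004

EV(A) = 0.6 × 4300 + 0.4 × 300 = 2580 + 120 = 2700
Branch B: 5100 (certain)
Overall = 0.04 × 2700 + 0.96 × 5100 = 108 + 4896 = 5004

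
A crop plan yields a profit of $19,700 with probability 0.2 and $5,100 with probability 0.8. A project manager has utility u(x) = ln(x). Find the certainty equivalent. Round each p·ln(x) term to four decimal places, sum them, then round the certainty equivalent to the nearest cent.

E[u] = 0.2·ln(19700) + 0.8·ln(5100) = 1.9777 + 6.8296 = 8.8073
CE = e^8.8073 ≈ 6682.85

$6,682.85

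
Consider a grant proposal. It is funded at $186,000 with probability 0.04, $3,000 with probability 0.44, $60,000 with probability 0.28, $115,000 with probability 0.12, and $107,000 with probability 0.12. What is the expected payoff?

$52,200

EV = 0.04 × 186000 + 0.44 × 3000 + 0.28 × 60000 + 0.12 × 115000 + 0.12 × 107000 = 7440 + 1320 + 16800 + 13800 + 12840 = 52200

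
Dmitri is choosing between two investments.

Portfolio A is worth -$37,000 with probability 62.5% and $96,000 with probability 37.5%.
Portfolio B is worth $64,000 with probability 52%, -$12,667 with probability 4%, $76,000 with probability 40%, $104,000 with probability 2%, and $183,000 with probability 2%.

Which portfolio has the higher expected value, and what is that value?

Portfolio B ($68,913.32)

Portfolio A = 0.625 × (-37000) + 0.375 × 96000 = -23125 + 36000 = 12875
Portfolio B = 0.52 × 64000 + 0.04 × (-12667) + 0.4 × 76000 + 0.02 × 104000 + 0.02 × 183000 = 33280 − 506.68 + 30400 + 2080 + 3660 = 68913.32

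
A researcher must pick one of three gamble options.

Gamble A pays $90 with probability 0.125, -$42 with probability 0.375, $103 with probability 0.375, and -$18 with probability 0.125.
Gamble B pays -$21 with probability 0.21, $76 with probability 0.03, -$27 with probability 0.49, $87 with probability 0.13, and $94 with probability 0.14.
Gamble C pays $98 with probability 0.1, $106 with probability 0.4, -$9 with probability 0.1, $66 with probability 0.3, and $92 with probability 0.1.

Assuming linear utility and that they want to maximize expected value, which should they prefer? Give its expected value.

Gamble A = 0.125 × 90 + 0.375 × (-42) + 0.375 × 103 + 0.125 × (-18) = 11.25 − 15.75 + 38.625 − 2.25 = 31.875
Gamble B = 0.21 × (-21) + 0.03 × 76 + 0.49 × (-27) + 0.13 × 87 + 0.14 × 94 = -4.41 + 2.28 − 13.23 + 11.31 + 13.16 = 9.11
Gamble C = 0.1 × 98 + 0.4 × 106 + 0.1 × (-9) + 0.3 × 66 + 0.1 × 92 = 9.8 + 42.4 − 0.9 + 19.8 + 9.2 = 80.3

Gamble C ($80.30)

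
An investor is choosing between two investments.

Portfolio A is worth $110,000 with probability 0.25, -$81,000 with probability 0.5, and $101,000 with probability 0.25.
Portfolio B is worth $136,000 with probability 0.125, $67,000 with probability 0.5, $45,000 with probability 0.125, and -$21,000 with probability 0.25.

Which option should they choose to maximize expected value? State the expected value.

Portfolio B ($50,875)

Portfolio A = 0.25 × 110000 + 0.5 × (-81000) + 0.25 × 101000 = 27500 − 40500 + 25250 = 12250
Portfolio B = 0.125 × 136000 + 0.5 × 67000 + 0.125 × 45000 + 0.25 × (-21000) = 17000 + 33500 + 5625 − 5250 = 50875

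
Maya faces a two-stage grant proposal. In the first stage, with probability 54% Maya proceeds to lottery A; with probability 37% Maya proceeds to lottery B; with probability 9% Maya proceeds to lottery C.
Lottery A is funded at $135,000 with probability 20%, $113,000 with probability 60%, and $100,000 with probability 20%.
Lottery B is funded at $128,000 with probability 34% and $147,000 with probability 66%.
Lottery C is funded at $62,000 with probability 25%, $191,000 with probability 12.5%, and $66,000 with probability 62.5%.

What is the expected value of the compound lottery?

$121,248.05

EV(A) = 0.2 × 135000 + 0.6 × 113000 + 0.2 × 100000 = 27000 + 67800 + 20000 = 114800
EV(B) = 0.34 × 128000 + 0.66 × 147000 = 43520 + 97020 = 140540
EV(C) = 0.25 × 62000 + 0.125 × 191000 + 0.625 × 66000 = 15500 + 23875 + 41250 = 80625
Overall = 0.54 × 114800 + 0.37 × 140540 + 0.09 × 80625 = 61992 + 51999.8 + 7256.25 = 121248.05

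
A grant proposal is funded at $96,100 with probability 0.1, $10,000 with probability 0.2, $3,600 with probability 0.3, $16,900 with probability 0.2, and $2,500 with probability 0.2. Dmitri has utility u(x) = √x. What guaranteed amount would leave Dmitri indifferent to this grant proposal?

E[u] = 0.1·√96100 + 0.2·√10000 + 0.3·√3600 + 0.2·√16900 + 0.2·√2500 = 0.1·310 + 0.2·100 + 0.3·60 + 0.2·130 + 0.2·50 = 105
CE = (105)² = 11025

$11,025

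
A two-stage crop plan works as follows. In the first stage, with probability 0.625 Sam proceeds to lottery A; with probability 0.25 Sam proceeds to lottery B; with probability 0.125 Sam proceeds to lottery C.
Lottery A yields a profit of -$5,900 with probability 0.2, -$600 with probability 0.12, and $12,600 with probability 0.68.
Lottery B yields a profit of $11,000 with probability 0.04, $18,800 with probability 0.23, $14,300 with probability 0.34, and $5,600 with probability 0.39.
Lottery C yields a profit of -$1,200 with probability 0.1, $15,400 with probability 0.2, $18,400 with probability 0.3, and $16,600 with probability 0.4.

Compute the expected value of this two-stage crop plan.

$9,415

EV(A) = 0.2 × (-5900) + 0.12 × (-600) + 0.68 × 12600 = -1180 − 72 + 8568 = 7316
EV(B) = 0.04 × 11000 + 0.23 × 18800 + 0.34 × 14300 + 0.39 × 5600 = 440 + 4324 + 4862 + 2184 = 11810
EV(C) = 0.1 × (-1200) + 0.2 × 15400 + 0.3 × 18400 + 0.4 × 16600 = -120 + 3080 + 5520 + 6640 = 15120
Overall = 0.625 × 7316 + 0.25 × 11810 + 0.125 × 15120 = 4572.5 + 2952.5 + 1890 = 9415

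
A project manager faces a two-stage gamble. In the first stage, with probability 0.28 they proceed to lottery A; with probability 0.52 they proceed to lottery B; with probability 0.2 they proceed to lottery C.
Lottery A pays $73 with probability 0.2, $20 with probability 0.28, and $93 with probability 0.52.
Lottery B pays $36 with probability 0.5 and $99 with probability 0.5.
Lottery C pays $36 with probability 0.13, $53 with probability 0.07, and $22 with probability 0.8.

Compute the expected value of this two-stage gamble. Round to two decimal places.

$59.49

EV(A) = 0.2 × 73 + 0.28 × 20 + 0.52 × 93 = 14.6 + 5.6 + 48.36 = 68.56
EV(B) = 0.5 × 36 + 0.5 × 99 = 18 + 49.5 = 67.5
EV(C) = 0.13 × 36 + 0.07 × 53 + 0.8 × 22 = 4.68 + 3.71 + 17.6 = 25.99
Overall = 0.28 × 68.56 + 0.52 × 67.5 + 0.2 × 25.99 = 19.1968 + 35.1 + 5.198 = 59.4948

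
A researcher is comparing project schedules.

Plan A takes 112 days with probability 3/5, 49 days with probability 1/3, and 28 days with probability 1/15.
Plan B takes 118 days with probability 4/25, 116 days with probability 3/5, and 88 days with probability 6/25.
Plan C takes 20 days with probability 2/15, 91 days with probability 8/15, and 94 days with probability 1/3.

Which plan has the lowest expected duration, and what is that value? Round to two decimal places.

Plan A = 3/5 × 112 + 1/3 × 49 + 1/15 × 28 = 67.2 + 16.3333 + 1.8667 = 85.4
Plan B = 4/25 × 118 + 3/5 × 116 + 6/25 × 88 = 18.88 + 69.6 + 21.12 = 109.6
Plan C = 2/15 × 20 + 8/15 × 91 + 1/3 × 94 = 2.6667 + 48.5333 + 31.3333 = 82.5333

Plan C (82.53 days)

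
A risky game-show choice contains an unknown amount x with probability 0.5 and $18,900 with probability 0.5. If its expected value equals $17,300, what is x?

0.5·x + 0.5·18900 = 17300
0.5·x = 17300 − 9450 = 7850
x = 7850 / 0.5 = 15700

x = $15,700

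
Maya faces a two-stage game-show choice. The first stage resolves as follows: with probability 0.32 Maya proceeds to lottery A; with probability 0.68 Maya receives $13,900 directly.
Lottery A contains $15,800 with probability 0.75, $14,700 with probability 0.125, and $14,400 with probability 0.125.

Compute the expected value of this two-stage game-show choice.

$14,408

EV(A) = 0.75 × 15800 + 0.125 × 14700 + 0.125 × 14400 = 11850 + 1837.5 + 1800 = 15487.5
Branch B: 13900 (certain)
Overall = 0.32 × 15487.5 + 0.68 × 13900 = 4956 + 9452 = 14408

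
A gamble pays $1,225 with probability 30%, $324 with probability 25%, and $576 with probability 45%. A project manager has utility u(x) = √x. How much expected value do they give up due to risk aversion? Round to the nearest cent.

$42.06

E[u] = 0.3·√1225 + 0.25·√324 + 0.45·√576 = 0.3·35 + 0.25·18 + 0.45·24 = 25.8
CE = (25.8)² = 665.64
Risk premium = EV − CE = 707.7 − 665.64 = 42.06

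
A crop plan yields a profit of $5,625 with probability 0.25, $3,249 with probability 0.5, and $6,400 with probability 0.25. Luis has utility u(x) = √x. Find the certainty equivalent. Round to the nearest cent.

$4,522.56

E[u] = 0.25·√5625 + 0.5·√3249 + 0.25·√6400 = 0.25·75 + 0.5·57 + 0.25·80 = 67.25
CE = (67.25)² = 4522.5625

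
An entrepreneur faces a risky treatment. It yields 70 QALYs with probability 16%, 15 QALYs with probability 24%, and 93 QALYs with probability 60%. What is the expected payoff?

70.6 QALYs

EV = 0.16 × 70 + 0.24 × 15 + 0.6 × 93 = 11.2 + 3.6 + 55.8 = 70.6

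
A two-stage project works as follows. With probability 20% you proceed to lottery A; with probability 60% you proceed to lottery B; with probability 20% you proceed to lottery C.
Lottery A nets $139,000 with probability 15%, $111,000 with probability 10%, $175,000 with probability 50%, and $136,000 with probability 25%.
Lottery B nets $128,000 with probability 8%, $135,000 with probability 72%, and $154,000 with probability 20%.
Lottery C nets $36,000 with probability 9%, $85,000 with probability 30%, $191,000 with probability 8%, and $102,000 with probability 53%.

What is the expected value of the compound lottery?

EV(A) = 0.15 × 139000 + 0.1 × 111000 + 0.5 × 175000 + 0.25 × 136000 = 20850 + 11100 + 87500 + 34000 = 153450
EV(B) = 0.08 × 128000 + 0.72 × 135000 + 0.2 × 154000 = 10240 + 97200 + 30800 = 138240
EV(C) = 0.09 × 36000 + 0.3 × 85000 + 0.08 × 191000 + 0.53 × 102000 = 3240 + 25500 + 15280 + 54060 = 98080
Overall = 0.2 × 153450 + 0.6 × 138240 + 0.2 × 98080 = 30690 + 82944 + 19616 = 133250

$133,250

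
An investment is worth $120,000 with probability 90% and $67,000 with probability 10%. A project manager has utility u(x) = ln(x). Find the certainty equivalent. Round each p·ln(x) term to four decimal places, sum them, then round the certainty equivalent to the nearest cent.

E[u] = 0.9·ln(120000) + 0.1·ln(67000) = 10.5257 + 1.1112 = 11.6369
CE = e^11.6369 ≈ 113198.70

$113,198.70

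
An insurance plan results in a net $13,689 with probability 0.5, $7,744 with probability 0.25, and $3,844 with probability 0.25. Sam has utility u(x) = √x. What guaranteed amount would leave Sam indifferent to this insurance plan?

E[u] = 0.5·√13689 + 0.25·√7744 + 0.25·√3844 = 0.5·117 + 0.25·88 + 0.25·62 = 96
CE = (96)² = 9216

$9,216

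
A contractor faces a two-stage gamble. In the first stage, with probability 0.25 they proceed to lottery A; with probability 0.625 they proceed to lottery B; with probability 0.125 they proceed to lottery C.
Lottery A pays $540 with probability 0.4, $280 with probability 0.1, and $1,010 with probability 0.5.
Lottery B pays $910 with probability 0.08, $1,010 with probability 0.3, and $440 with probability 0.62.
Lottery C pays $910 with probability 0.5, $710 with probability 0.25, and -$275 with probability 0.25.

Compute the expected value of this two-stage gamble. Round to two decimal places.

$663.09

EV(A) = 0.4 × 540 + 0.1 × 280 + 0.5 × 1010 = 216 + 28 + 505 = 749
EV(B) = 0.08 × 910 + 0.3 × 1010 + 0.62 × 440 = 72.8 + 303 + 272.8 = 648.6
EV(C) = 0.5 × 910 + 0.25 × 710 + 0.25 × (-275) = 455 + 177.5 − 68.75 = 563.75
Overall = 0.25 × 749 + 0.625 × 648.6 + 0.125 × 563.75 = 187.25 + 405.375 + 70.46875 = 663.09375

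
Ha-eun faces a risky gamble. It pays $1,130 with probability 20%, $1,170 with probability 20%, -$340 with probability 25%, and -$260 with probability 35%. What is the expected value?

EV = 0.2 × 1130 + 0.2 × 1170 + 0.25 × (-340) + 0.35 × (-260) = 226 + 234 − 85 − 91 = 284

$284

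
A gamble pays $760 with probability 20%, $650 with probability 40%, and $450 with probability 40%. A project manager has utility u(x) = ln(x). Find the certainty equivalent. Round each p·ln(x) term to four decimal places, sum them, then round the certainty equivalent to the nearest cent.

$578.94

E[u] = 0.2·ln(760) + 0.4·ln(650) + 0.4·ln(450) = 1.3267 + 2.5908 + 2.4437 = 6.3612
CE = e^6.3612 ≈ 578.94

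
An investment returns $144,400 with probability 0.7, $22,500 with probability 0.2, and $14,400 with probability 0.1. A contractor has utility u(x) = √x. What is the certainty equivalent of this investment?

E[u] = 0.7·√144400 + 0.2·√22500 + 0.1·√14400 = 0.7·380 + 0.2·150 + 0.1·120 = 308
CE = (308)² = 94864

$94,864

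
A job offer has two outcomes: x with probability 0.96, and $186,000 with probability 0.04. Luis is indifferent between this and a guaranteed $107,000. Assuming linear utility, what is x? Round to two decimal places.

0.96·x + 0.04·186000 = 107000
0.96·x = 107000 − 7440 = 99560
x = 99560 / 0.96 = 103708.3333

x = $103,708.33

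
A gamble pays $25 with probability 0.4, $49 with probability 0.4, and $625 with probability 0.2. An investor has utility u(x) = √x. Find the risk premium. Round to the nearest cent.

$58.56

E[u] = 0.4·√25 + 0.4·√49 + 0.2·√625 = 0.4·5 + 0.4·7 + 0.2·25 = 9.8
CE = (9.8)² = 96.04
Risk premium = EV − CE = 154.6 − 96.04 = 58.56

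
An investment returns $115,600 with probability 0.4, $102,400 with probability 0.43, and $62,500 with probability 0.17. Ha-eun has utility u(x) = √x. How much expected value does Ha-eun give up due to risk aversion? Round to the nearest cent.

E[u] = 0.4·√115600 + 0.43·√102400 + 0.17·√62500 = 0.4·340 + 0.43·320 + 0.17·250 = 316.1
CE = (316.1)² = 99919.21
Risk premium = EV − CE = 100897 − 99919.21 = 977.79

$977.79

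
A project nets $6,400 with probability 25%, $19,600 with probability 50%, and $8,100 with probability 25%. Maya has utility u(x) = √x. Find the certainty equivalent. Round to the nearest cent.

$12,656.25

E[u] = 0.25·√6400 + 0.5·√19600 + 0.25·√8100 = 0.25·80 + 0.5·140 + 0.25·90 = 112.5
CE = (112.5)² = 12656.25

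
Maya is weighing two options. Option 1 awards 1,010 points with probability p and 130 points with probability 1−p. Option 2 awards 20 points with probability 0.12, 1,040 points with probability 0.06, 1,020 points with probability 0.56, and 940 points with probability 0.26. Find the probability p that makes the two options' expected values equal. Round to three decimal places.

EV(Option 2) = 0.12 × 20 + 0.06 × 1040 + 0.56 × 1020 + 0.26 × 940 = 2.4 + 62.4 + 571.2 + 244.4 = 880.4
p·1010 + (1−p)·130 = 880.4
880p + 130 = 880.4
p = (880.4 − 130) / 880

p = 0.853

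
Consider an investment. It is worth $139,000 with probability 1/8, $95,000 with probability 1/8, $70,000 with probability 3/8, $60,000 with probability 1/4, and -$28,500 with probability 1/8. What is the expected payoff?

$66,937.50

EV = 1/8 × 139000 + 1/8 × 95000 + 3/8 × 70000 + 1/4 × 60000 + 1/8 × (-28500) = 17375 + 11875 + 26250 + 15000 − 3562.5 = 66937.5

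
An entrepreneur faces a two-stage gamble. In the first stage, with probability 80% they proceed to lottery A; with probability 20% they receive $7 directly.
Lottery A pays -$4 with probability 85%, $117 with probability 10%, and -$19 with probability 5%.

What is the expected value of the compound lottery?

EV(A) = 0.85 × (-4) + 0.1 × 117 + 0.05 × (-19) = -3.4 + 11.7 − 0.95 = 7.35
Branch B: 7 (certain)
Overall = 0.8 × 7.35 + 0.2 × 7 = 5.88 + 1.4 = 7.28

$7.28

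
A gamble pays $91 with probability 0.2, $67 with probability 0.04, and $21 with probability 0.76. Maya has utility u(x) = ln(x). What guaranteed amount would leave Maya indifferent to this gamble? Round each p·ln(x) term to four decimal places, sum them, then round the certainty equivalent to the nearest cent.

E[u] = 0.2·ln(91) + 0.04·ln(67) + 0.76·ln(21) = 0.9022 + 0.1682 + 2.3138 = 3.3842
CE = e^3.3842 ≈ 29.49

$29.49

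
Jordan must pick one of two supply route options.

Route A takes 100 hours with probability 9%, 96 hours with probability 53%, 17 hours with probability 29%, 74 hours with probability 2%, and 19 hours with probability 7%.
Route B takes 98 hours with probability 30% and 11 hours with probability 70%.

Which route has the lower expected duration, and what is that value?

Route B (37.1 hours)

Route A = 0.09 × 100 + 0.53 × 96 + 0.29 × 17 + 0.02 × 74 + 0.07 × 19 = 9 + 50.88 + 4.93 + 1.48 + 1.33 = 67.62
Route B = 0.3 × 98 + 0.7 × 11 = 29.4 + 7.7 = 37.1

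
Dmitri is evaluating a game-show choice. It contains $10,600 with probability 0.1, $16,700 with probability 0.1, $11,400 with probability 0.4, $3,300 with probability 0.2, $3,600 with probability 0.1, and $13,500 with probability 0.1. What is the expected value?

EV = 0.1 × 10600 + 0.1 × 16700 + 0.4 × 11400 + 0.2 × 3300 + 0.1 × 3600 + 0.1 × 13500 = 1060 + 1670 + 4560 + 660 + 360 + 1350 = 9660

$9,660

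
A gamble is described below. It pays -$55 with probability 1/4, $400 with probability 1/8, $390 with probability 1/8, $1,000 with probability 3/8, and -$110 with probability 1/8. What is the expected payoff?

EV = 1/4 × (-55) + 1/8 × 400 + 1/8 × 390 + 3/8 × 1000 + 1/8 × (-110) = -13.75 + 50 + 48.75 + 375 − 13.75 = 446.25

$446.25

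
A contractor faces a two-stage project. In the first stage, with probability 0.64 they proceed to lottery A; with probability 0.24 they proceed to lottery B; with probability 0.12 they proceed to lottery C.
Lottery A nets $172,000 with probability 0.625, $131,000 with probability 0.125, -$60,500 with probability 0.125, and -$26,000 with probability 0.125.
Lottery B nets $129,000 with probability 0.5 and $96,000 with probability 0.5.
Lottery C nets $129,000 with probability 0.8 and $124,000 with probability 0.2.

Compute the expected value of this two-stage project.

$114,720

EV(A) = 0.625 × 172000 + 0.125 × 131000 + 0.125 × (-60500) + 0.125 × (-26000) = 107500 + 16375 − 7562.5 − 3250 = 113062.5
EV(B) = 0.5 × 129000 + 0.5 × 96000 = 64500 + 48000 = 112500
EV(C) = 0.8 × 129000 + 0.2 × 124000 = 103200 + 24800 = 128000
Overall = 0.64 × 113062.5 + 0.24 × 112500 + 0.12 × 128000 = 72360 + 27000 + 15360 = 114720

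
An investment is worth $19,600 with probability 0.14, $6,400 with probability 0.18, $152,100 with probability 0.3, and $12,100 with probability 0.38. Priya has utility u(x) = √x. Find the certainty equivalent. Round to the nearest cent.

$37,171.84

E[u] = 0.14·√19600 + 0.18·√6400 + 0.3·√152100 + 0.38·√12100 = 0.14·140 + 0.18·80 + 0.3·390 + 0.38·110 = 192.8
CE = (192.8)² = 37171.84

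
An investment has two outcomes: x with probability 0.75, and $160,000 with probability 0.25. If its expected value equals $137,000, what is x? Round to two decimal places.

0.75·x + 0.25·160000 = 137000
0.75·x = 137000 − 40000 = 97000
x = 97000 / 0.75 = 129333.3333

x = $129,333.33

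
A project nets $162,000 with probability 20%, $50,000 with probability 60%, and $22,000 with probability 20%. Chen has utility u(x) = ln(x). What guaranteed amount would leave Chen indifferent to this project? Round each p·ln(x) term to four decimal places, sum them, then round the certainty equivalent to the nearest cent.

$53,680.23

E[u] = 0.2·ln(162000) + 0.6·ln(50000) + 0.2·ln(22000) = 2.3991 + 6.4919 + 1.9998 = 10.8908
CE = e^10.8908 ≈ 53680.23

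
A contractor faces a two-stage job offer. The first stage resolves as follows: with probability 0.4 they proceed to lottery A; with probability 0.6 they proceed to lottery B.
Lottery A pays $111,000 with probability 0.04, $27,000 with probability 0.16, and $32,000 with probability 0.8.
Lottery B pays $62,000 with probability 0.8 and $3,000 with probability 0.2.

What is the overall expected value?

EV(A) = 0.04 × 111000 + 0.16 × 27000 + 0.8 × 32000 = 4440 + 4320 + 25600 = 34360
EV(B) = 0.8 × 62000 + 0.2 × 3000 = 49600 + 600 = 50200
Overall = 0.4 × 34360 + 0.6 × 50200 = 13744 + 30120 = 43864

$43,864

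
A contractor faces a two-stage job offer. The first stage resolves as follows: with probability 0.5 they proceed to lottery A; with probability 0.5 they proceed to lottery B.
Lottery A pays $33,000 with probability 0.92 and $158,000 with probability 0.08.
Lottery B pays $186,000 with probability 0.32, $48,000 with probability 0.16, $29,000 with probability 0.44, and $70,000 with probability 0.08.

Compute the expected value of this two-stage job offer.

$64,280

EV(A) = 0.92 × 33000 + 0.08 × 158000 = 30360 + 12640 = 43000
EV(B) = 0.32 × 186000 + 0.16 × 48000 + 0.44 × 29000 + 0.08 × 70000 = 59520 + 7680 + 12760 + 5600 = 85560
Overall = 0.5 × 43000 + 0.5 × 85560 = 21500 + 42780 = 64280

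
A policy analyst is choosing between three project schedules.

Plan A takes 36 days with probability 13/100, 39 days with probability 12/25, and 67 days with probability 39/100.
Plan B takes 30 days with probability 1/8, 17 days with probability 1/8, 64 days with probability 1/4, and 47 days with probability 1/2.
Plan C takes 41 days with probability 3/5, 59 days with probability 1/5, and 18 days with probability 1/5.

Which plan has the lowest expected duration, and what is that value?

Plan A = 13/100 × 36 + 12/25 × 39 + 39/100 × 67 = 4.68 + 18.72 + 26.13 = 49.53
Plan B = 1/8 × 30 + 1/8 × 17 + 1/4 × 64 + 1/2 × 47 = 3.75 + 2.125 + 16 + 23.5 = 45.375
Plan C = 3/5 × 41 + 1/5 × 59 + 1/5 × 18 = 24.6 + 11.8 + 3.6 = 40

Plan C (40 days)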